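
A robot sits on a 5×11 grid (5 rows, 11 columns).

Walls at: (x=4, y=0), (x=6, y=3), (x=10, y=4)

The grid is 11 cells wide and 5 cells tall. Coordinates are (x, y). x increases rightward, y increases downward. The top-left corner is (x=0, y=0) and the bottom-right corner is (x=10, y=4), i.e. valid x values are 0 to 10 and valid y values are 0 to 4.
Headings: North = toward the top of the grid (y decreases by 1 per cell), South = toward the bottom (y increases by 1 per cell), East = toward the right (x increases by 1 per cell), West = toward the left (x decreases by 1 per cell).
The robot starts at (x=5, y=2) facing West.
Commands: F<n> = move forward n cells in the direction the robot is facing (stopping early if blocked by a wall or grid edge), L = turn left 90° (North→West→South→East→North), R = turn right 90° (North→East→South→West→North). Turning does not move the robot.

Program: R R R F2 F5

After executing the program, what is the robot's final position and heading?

Start: (x=5, y=2), facing West
  R: turn right, now facing North
  R: turn right, now facing East
  R: turn right, now facing South
  F2: move forward 2, now at (x=5, y=4)
  F5: move forward 0/5 (blocked), now at (x=5, y=4)
Final: (x=5, y=4), facing South

Answer: Final position: (x=5, y=4), facing South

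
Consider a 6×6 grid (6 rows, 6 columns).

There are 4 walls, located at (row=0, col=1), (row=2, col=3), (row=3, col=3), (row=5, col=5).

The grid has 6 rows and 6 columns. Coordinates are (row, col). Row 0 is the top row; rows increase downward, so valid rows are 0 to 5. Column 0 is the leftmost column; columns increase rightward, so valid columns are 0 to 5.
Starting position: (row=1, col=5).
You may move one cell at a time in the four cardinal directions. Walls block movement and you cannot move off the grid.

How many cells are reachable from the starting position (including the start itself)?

BFS flood-fill from (row=1, col=5):
  Distance 0: (row=1, col=5)
  Distance 1: (row=0, col=5), (row=1, col=4), (row=2, col=5)
  Distance 2: (row=0, col=4), (row=1, col=3), (row=2, col=4), (row=3, col=5)
  Distance 3: (row=0, col=3), (row=1, col=2), (row=3, col=4), (row=4, col=5)
  Distance 4: (row=0, col=2), (row=1, col=1), (row=2, col=2), (row=4, col=4)
  Distance 5: (row=1, col=0), (row=2, col=1), (row=3, col=2), (row=4, col=3), (row=5, col=4)
  Distance 6: (row=0, col=0), (row=2, col=0), (row=3, col=1), (row=4, col=2), (row=5, col=3)
  Distance 7: (row=3, col=0), (row=4, col=1), (row=5, col=2)
  Distance 8: (row=4, col=0), (row=5, col=1)
  Distance 9: (row=5, col=0)
Total reachable: 32 (grid has 32 open cells total)

Answer: Reachable cells: 32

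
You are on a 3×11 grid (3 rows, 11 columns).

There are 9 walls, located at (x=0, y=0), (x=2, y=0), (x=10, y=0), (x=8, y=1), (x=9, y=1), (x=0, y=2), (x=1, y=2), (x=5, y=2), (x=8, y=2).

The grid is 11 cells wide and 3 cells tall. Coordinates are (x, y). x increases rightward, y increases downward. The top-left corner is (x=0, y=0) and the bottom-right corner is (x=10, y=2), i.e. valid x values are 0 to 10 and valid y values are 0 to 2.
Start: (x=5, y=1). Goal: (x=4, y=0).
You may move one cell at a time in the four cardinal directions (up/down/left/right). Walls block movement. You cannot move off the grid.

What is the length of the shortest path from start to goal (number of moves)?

Answer: Shortest path length: 2

Derivation:
BFS from (x=5, y=1) until reaching (x=4, y=0):
  Distance 0: (x=5, y=1)
  Distance 1: (x=5, y=0), (x=4, y=1), (x=6, y=1)
  Distance 2: (x=4, y=0), (x=6, y=0), (x=3, y=1), (x=7, y=1), (x=4, y=2), (x=6, y=2)  <- goal reached here
One shortest path (2 moves): (x=5, y=1) -> (x=4, y=1) -> (x=4, y=0)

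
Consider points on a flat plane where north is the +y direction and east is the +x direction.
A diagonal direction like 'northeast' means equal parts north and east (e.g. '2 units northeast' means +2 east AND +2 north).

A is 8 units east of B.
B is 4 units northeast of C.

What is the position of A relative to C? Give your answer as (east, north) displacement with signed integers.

Answer: A is at (east=12, north=4) relative to C.

Derivation:
Place C at the origin (east=0, north=0).
  B is 4 units northeast of C: delta (east=+4, north=+4); B at (east=4, north=4).
  A is 8 units east of B: delta (east=+8, north=+0); A at (east=12, north=4).
Therefore A relative to C: (east=12, north=4).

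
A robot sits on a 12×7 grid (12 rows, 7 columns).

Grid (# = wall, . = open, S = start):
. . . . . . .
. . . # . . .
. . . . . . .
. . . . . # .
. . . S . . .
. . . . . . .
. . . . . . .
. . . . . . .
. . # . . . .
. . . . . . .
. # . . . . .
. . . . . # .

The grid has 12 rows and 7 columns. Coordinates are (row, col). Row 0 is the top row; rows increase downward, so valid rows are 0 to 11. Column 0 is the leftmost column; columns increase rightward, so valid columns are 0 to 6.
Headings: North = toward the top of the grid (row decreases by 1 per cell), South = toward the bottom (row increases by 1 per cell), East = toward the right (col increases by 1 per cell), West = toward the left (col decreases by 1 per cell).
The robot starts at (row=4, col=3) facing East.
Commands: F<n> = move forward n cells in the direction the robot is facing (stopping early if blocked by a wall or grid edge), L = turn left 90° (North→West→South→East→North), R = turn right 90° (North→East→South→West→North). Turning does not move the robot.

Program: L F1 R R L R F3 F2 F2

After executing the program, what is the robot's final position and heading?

Start: (row=4, col=3), facing East
  L: turn left, now facing North
  F1: move forward 1, now at (row=3, col=3)
  R: turn right, now facing East
  R: turn right, now facing South
  L: turn left, now facing East
  R: turn right, now facing South
  F3: move forward 3, now at (row=6, col=3)
  F2: move forward 2, now at (row=8, col=3)
  F2: move forward 2, now at (row=10, col=3)
Final: (row=10, col=3), facing South

Answer: Final position: (row=10, col=3), facing South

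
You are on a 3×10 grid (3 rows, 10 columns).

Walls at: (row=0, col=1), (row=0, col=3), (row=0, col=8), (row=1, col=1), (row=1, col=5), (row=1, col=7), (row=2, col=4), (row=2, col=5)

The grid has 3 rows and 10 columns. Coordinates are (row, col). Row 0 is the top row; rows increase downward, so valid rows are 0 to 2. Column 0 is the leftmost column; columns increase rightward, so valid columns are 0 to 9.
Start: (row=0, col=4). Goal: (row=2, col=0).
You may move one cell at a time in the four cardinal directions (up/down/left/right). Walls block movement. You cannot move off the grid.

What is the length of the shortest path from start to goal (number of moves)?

Answer: Shortest path length: 6

Derivation:
BFS from (row=0, col=4) until reaching (row=2, col=0):
  Distance 0: (row=0, col=4)
  Distance 1: (row=0, col=5), (row=1, col=4)
  Distance 2: (row=0, col=6), (row=1, col=3)
  Distance 3: (row=0, col=7), (row=1, col=2), (row=1, col=6), (row=2, col=3)
  Distance 4: (row=0, col=2), (row=2, col=2), (row=2, col=6)
  Distance 5: (row=2, col=1), (row=2, col=7)
  Distance 6: (row=2, col=0), (row=2, col=8)  <- goal reached here
One shortest path (6 moves): (row=0, col=4) -> (row=1, col=4) -> (row=1, col=3) -> (row=1, col=2) -> (row=2, col=2) -> (row=2, col=1) -> (row=2, col=0)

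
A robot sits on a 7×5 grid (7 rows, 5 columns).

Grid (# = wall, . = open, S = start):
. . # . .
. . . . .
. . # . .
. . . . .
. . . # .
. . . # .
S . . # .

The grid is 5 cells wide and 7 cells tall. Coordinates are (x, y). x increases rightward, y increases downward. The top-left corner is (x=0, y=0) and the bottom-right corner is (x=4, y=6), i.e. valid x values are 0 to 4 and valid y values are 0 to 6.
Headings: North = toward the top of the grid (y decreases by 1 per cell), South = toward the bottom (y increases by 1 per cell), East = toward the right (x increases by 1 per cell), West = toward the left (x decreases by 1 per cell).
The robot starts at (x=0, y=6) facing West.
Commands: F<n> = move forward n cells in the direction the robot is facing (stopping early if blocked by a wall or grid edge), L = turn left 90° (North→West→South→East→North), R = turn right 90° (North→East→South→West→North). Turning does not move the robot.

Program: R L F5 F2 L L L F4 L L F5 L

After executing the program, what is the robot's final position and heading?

Answer: Final position: (x=0, y=6), facing East

Derivation:
Start: (x=0, y=6), facing West
  R: turn right, now facing North
  L: turn left, now facing West
  F5: move forward 0/5 (blocked), now at (x=0, y=6)
  F2: move forward 0/2 (blocked), now at (x=0, y=6)
  L: turn left, now facing South
  L: turn left, now facing East
  L: turn left, now facing North
  F4: move forward 4, now at (x=0, y=2)
  L: turn left, now facing West
  L: turn left, now facing South
  F5: move forward 4/5 (blocked), now at (x=0, y=6)
  L: turn left, now facing East
Final: (x=0, y=6), facing East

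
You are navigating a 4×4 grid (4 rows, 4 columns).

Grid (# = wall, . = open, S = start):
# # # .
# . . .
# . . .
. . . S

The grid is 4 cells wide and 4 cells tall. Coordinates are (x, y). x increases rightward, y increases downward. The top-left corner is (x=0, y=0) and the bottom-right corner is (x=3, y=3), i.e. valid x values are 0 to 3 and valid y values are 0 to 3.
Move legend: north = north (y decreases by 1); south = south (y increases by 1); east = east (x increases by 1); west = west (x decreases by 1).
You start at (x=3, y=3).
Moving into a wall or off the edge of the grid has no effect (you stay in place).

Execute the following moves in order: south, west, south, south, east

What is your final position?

Answer: Final position: (x=3, y=3)

Derivation:
Start: (x=3, y=3)
  south (south): blocked, stay at (x=3, y=3)
  west (west): (x=3, y=3) -> (x=2, y=3)
  south (south): blocked, stay at (x=2, y=3)
  south (south): blocked, stay at (x=2, y=3)
  east (east): (x=2, y=3) -> (x=3, y=3)
Final: (x=3, y=3)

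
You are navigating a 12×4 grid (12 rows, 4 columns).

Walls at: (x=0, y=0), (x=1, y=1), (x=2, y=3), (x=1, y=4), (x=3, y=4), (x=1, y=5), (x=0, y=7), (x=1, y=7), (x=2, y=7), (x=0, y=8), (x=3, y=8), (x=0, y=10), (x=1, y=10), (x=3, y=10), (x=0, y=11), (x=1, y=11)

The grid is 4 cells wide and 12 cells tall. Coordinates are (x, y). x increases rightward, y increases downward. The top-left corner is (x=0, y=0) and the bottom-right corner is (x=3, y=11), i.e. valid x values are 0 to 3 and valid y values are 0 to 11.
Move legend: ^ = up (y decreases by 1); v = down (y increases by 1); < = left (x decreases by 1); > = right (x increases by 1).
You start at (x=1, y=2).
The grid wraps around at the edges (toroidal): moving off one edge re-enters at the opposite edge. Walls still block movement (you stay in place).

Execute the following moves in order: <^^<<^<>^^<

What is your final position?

Start: (x=1, y=2)
  < (left): (x=1, y=2) -> (x=0, y=2)
  ^ (up): (x=0, y=2) -> (x=0, y=1)
  ^ (up): blocked, stay at (x=0, y=1)
  < (left): (x=0, y=1) -> (x=3, y=1)
  < (left): (x=3, y=1) -> (x=2, y=1)
  ^ (up): (x=2, y=1) -> (x=2, y=0)
  < (left): (x=2, y=0) -> (x=1, y=0)
  > (right): (x=1, y=0) -> (x=2, y=0)
  ^ (up): (x=2, y=0) -> (x=2, y=11)
  ^ (up): (x=2, y=11) -> (x=2, y=10)
  < (left): blocked, stay at (x=2, y=10)
Final: (x=2, y=10)

Answer: Final position: (x=2, y=10)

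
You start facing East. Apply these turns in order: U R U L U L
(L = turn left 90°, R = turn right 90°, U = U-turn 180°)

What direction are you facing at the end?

Answer: Final heading: South

Derivation:
Start: East
  U (U-turn (180°)) -> West
  R (right (90° clockwise)) -> North
  U (U-turn (180°)) -> South
  L (left (90° counter-clockwise)) -> East
  U (U-turn (180°)) -> West
  L (left (90° counter-clockwise)) -> South
Final: South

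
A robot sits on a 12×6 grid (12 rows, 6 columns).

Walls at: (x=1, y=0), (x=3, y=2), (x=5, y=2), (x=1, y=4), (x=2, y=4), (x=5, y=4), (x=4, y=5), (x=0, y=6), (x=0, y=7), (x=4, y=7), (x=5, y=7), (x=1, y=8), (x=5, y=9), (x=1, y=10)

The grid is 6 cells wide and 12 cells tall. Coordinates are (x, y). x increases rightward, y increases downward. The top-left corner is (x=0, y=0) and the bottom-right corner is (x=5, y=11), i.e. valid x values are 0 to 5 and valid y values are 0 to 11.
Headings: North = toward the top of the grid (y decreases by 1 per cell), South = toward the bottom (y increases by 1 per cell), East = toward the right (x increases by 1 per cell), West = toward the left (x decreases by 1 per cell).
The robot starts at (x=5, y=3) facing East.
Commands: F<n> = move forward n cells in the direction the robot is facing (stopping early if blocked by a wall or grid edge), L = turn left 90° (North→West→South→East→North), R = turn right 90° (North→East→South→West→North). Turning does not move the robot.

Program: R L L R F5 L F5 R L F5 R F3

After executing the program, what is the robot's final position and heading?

Start: (x=5, y=3), facing East
  R: turn right, now facing South
  L: turn left, now facing East
  L: turn left, now facing North
  R: turn right, now facing East
  F5: move forward 0/5 (blocked), now at (x=5, y=3)
  L: turn left, now facing North
  F5: move forward 0/5 (blocked), now at (x=5, y=3)
  R: turn right, now facing East
  L: turn left, now facing North
  F5: move forward 0/5 (blocked), now at (x=5, y=3)
  R: turn right, now facing East
  F3: move forward 0/3 (blocked), now at (x=5, y=3)
Final: (x=5, y=3), facing East

Answer: Final position: (x=5, y=3), facing East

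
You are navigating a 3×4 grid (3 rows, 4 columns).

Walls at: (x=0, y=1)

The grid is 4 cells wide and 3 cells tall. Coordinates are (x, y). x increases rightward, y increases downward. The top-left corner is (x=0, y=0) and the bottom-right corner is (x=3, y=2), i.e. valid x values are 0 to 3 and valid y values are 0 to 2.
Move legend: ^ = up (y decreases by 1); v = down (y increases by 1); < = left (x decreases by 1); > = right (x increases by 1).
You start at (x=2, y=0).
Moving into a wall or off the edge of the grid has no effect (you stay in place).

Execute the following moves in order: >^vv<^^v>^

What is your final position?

Start: (x=2, y=0)
  > (right): (x=2, y=0) -> (x=3, y=0)
  ^ (up): blocked, stay at (x=3, y=0)
  v (down): (x=3, y=0) -> (x=3, y=1)
  v (down): (x=3, y=1) -> (x=3, y=2)
  < (left): (x=3, y=2) -> (x=2, y=2)
  ^ (up): (x=2, y=2) -> (x=2, y=1)
  ^ (up): (x=2, y=1) -> (x=2, y=0)
  v (down): (x=2, y=0) -> (x=2, y=1)
  > (right): (x=2, y=1) -> (x=3, y=1)
  ^ (up): (x=3, y=1) -> (x=3, y=0)
Final: (x=3, y=0)

Answer: Final position: (x=3, y=0)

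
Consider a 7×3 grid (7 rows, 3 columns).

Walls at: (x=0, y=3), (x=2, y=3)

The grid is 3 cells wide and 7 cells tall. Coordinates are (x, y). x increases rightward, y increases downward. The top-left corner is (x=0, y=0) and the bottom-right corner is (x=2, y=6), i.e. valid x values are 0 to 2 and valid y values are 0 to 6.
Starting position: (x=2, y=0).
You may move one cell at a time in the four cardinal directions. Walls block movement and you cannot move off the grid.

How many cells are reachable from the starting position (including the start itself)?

Answer: Reachable cells: 19

Derivation:
BFS flood-fill from (x=2, y=0):
  Distance 0: (x=2, y=0)
  Distance 1: (x=1, y=0), (x=2, y=1)
  Distance 2: (x=0, y=0), (x=1, y=1), (x=2, y=2)
  Distance 3: (x=0, y=1), (x=1, y=2)
  Distance 4: (x=0, y=2), (x=1, y=3)
  Distance 5: (x=1, y=4)
  Distance 6: (x=0, y=4), (x=2, y=4), (x=1, y=5)
  Distance 7: (x=0, y=5), (x=2, y=5), (x=1, y=6)
  Distance 8: (x=0, y=6), (x=2, y=6)
Total reachable: 19 (grid has 19 open cells total)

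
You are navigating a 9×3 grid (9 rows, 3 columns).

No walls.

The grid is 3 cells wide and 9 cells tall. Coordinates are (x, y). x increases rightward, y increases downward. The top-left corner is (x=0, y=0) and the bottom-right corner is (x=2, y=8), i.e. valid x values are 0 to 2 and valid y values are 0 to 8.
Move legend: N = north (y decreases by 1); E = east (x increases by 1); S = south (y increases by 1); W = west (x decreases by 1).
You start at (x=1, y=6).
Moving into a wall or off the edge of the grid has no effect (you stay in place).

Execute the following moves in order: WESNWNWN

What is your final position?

Start: (x=1, y=6)
  W (west): (x=1, y=6) -> (x=0, y=6)
  E (east): (x=0, y=6) -> (x=1, y=6)
  S (south): (x=1, y=6) -> (x=1, y=7)
  N (north): (x=1, y=7) -> (x=1, y=6)
  W (west): (x=1, y=6) -> (x=0, y=6)
  N (north): (x=0, y=6) -> (x=0, y=5)
  W (west): blocked, stay at (x=0, y=5)
  N (north): (x=0, y=5) -> (x=0, y=4)
Final: (x=0, y=4)

Answer: Final position: (x=0, y=4)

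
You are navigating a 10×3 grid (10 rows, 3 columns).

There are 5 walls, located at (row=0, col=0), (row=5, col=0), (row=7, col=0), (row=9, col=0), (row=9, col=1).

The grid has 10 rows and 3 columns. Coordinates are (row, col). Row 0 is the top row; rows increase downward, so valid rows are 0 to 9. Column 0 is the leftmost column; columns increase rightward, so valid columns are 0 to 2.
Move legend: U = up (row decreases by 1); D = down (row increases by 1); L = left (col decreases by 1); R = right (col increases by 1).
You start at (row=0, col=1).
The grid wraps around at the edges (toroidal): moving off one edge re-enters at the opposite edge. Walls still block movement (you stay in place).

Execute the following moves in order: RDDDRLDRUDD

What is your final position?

Answer: Final position: (row=4, col=0)

Derivation:
Start: (row=0, col=1)
  R (right): (row=0, col=1) -> (row=0, col=2)
  D (down): (row=0, col=2) -> (row=1, col=2)
  D (down): (row=1, col=2) -> (row=2, col=2)
  D (down): (row=2, col=2) -> (row=3, col=2)
  R (right): (row=3, col=2) -> (row=3, col=0)
  L (left): (row=3, col=0) -> (row=3, col=2)
  D (down): (row=3, col=2) -> (row=4, col=2)
  R (right): (row=4, col=2) -> (row=4, col=0)
  U (up): (row=4, col=0) -> (row=3, col=0)
  D (down): (row=3, col=0) -> (row=4, col=0)
  D (down): blocked, stay at (row=4, col=0)
Final: (row=4, col=0)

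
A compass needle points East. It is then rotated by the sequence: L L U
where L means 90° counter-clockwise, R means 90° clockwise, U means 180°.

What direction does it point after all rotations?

Start: East
  L (left (90° counter-clockwise)) -> North
  L (left (90° counter-clockwise)) -> West
  U (U-turn (180°)) -> East
Final: East

Answer: Final heading: East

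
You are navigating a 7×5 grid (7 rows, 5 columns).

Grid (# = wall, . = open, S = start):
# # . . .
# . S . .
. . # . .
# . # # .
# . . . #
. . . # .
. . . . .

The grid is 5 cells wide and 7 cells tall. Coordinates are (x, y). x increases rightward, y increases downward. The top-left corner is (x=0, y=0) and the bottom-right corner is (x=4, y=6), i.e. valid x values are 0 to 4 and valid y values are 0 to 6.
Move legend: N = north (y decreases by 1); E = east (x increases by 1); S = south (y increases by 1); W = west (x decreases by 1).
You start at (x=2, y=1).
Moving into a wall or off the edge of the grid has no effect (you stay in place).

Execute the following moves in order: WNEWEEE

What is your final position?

Answer: Final position: (x=4, y=1)

Derivation:
Start: (x=2, y=1)
  W (west): (x=2, y=1) -> (x=1, y=1)
  N (north): blocked, stay at (x=1, y=1)
  E (east): (x=1, y=1) -> (x=2, y=1)
  W (west): (x=2, y=1) -> (x=1, y=1)
  E (east): (x=1, y=1) -> (x=2, y=1)
  E (east): (x=2, y=1) -> (x=3, y=1)
  E (east): (x=3, y=1) -> (x=4, y=1)
Final: (x=4, y=1)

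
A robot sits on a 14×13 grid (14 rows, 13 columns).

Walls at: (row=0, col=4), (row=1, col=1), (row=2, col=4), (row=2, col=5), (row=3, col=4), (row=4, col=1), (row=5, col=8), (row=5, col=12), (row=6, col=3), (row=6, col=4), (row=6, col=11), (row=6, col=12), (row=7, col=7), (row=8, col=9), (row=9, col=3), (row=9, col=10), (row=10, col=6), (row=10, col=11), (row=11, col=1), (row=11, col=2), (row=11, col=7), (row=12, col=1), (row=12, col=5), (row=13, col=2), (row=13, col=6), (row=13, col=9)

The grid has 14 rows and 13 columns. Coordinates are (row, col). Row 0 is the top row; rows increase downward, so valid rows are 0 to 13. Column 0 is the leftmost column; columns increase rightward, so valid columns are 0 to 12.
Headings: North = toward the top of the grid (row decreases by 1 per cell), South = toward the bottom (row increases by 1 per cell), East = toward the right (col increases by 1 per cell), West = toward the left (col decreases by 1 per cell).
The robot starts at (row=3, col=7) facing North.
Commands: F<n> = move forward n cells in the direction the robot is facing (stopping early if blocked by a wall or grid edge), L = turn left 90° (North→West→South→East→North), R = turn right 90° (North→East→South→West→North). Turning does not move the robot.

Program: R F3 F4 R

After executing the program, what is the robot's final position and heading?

Start: (row=3, col=7), facing North
  R: turn right, now facing East
  F3: move forward 3, now at (row=3, col=10)
  F4: move forward 2/4 (blocked), now at (row=3, col=12)
  R: turn right, now facing South
Final: (row=3, col=12), facing South

Answer: Final position: (row=3, col=12), facing South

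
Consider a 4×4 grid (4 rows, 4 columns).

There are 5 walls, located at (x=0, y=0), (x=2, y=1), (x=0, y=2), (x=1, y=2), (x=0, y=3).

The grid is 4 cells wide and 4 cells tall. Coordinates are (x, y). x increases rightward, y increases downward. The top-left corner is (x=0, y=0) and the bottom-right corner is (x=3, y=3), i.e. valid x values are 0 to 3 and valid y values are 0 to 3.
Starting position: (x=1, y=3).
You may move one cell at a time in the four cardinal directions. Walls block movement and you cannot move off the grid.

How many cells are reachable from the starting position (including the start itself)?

BFS flood-fill from (x=1, y=3):
  Distance 0: (x=1, y=3)
  Distance 1: (x=2, y=3)
  Distance 2: (x=2, y=2), (x=3, y=3)
  Distance 3: (x=3, y=2)
  Distance 4: (x=3, y=1)
  Distance 5: (x=3, y=0)
  Distance 6: (x=2, y=0)
  Distance 7: (x=1, y=0)
  Distance 8: (x=1, y=1)
  Distance 9: (x=0, y=1)
Total reachable: 11 (grid has 11 open cells total)

Answer: Reachable cells: 11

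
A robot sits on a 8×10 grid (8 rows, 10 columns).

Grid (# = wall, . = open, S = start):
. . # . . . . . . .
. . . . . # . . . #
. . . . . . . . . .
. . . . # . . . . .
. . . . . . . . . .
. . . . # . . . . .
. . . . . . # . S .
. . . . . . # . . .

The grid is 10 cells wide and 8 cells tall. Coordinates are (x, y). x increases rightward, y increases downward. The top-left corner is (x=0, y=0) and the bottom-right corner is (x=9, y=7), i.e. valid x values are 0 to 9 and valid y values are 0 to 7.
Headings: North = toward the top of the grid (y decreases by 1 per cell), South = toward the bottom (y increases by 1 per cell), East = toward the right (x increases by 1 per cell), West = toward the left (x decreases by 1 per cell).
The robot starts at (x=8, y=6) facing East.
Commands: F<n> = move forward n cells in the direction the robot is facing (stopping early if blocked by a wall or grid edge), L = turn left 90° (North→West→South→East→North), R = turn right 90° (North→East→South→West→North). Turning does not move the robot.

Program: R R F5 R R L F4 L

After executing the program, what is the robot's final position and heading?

Answer: Final position: (x=7, y=2), facing West

Derivation:
Start: (x=8, y=6), facing East
  R: turn right, now facing South
  R: turn right, now facing West
  F5: move forward 1/5 (blocked), now at (x=7, y=6)
  R: turn right, now facing North
  R: turn right, now facing East
  L: turn left, now facing North
  F4: move forward 4, now at (x=7, y=2)
  L: turn left, now facing West
Final: (x=7, y=2), facing West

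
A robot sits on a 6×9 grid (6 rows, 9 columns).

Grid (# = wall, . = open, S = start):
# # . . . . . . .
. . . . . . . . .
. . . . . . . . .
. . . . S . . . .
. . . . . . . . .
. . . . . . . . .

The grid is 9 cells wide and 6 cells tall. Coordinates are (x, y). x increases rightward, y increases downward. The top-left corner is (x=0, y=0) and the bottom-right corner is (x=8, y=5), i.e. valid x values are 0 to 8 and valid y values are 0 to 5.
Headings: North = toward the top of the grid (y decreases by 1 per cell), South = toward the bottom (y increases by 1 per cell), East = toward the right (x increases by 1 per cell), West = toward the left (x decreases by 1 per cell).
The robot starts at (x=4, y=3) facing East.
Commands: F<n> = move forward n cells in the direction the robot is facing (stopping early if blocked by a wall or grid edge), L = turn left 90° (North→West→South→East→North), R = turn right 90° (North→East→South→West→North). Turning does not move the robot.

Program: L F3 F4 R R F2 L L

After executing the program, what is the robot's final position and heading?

Answer: Final position: (x=4, y=2), facing North

Derivation:
Start: (x=4, y=3), facing East
  L: turn left, now facing North
  F3: move forward 3, now at (x=4, y=0)
  F4: move forward 0/4 (blocked), now at (x=4, y=0)
  R: turn right, now facing East
  R: turn right, now facing South
  F2: move forward 2, now at (x=4, y=2)
  L: turn left, now facing East
  L: turn left, now facing North
Final: (x=4, y=2), facing North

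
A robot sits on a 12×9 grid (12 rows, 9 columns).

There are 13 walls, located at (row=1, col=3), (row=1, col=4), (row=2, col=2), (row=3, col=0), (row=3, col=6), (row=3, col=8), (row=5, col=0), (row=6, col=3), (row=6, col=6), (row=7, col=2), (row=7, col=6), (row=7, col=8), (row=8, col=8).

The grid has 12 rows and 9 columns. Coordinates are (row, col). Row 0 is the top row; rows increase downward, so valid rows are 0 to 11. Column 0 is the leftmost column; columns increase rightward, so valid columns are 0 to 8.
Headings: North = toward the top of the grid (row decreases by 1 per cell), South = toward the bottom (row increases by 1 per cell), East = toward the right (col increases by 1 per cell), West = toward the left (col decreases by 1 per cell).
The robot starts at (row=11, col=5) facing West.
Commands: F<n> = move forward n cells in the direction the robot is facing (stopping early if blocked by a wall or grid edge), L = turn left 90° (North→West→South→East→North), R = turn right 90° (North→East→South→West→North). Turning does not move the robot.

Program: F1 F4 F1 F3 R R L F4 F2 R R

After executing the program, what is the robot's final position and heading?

Answer: Final position: (row=6, col=0), facing South

Derivation:
Start: (row=11, col=5), facing West
  F1: move forward 1, now at (row=11, col=4)
  F4: move forward 4, now at (row=11, col=0)
  F1: move forward 0/1 (blocked), now at (row=11, col=0)
  F3: move forward 0/3 (blocked), now at (row=11, col=0)
  R: turn right, now facing North
  R: turn right, now facing East
  L: turn left, now facing North
  F4: move forward 4, now at (row=7, col=0)
  F2: move forward 1/2 (blocked), now at (row=6, col=0)
  R: turn right, now facing East
  R: turn right, now facing South
Final: (row=6, col=0), facing South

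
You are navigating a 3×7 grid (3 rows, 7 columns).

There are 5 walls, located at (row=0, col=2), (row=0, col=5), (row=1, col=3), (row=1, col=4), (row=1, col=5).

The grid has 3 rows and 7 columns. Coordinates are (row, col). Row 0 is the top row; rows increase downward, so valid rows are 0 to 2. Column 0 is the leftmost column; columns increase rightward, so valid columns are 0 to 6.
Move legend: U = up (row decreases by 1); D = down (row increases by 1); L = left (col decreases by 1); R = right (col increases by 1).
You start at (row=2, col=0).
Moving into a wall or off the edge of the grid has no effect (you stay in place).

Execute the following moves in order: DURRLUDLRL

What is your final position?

Start: (row=2, col=0)
  D (down): blocked, stay at (row=2, col=0)
  U (up): (row=2, col=0) -> (row=1, col=0)
  R (right): (row=1, col=0) -> (row=1, col=1)
  R (right): (row=1, col=1) -> (row=1, col=2)
  L (left): (row=1, col=2) -> (row=1, col=1)
  U (up): (row=1, col=1) -> (row=0, col=1)
  D (down): (row=0, col=1) -> (row=1, col=1)
  L (left): (row=1, col=1) -> (row=1, col=0)
  R (right): (row=1, col=0) -> (row=1, col=1)
  L (left): (row=1, col=1) -> (row=1, col=0)
Final: (row=1, col=0)

Answer: Final position: (row=1, col=0)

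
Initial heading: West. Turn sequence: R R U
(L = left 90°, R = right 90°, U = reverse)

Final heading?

Start: West
  R (right (90° clockwise)) -> North
  R (right (90° clockwise)) -> East
  U (U-turn (180°)) -> West
Final: West

Answer: Final heading: West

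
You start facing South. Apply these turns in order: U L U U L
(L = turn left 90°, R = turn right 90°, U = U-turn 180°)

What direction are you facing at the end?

Answer: Final heading: South

Derivation:
Start: South
  U (U-turn (180°)) -> North
  L (left (90° counter-clockwise)) -> West
  U (U-turn (180°)) -> East
  U (U-turn (180°)) -> West
  L (left (90° counter-clockwise)) -> South
Final: South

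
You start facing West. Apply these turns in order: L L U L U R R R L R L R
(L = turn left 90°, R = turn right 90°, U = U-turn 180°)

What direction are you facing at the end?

Answer: Final heading: West

Derivation:
Start: West
  L (left (90° counter-clockwise)) -> South
  L (left (90° counter-clockwise)) -> East
  U (U-turn (180°)) -> West
  L (left (90° counter-clockwise)) -> South
  U (U-turn (180°)) -> North
  R (right (90° clockwise)) -> East
  R (right (90° clockwise)) -> South
  R (right (90° clockwise)) -> West
  L (left (90° counter-clockwise)) -> South
  R (right (90° clockwise)) -> West
  L (left (90° counter-clockwise)) -> South
  R (right (90° clockwise)) -> West
Final: West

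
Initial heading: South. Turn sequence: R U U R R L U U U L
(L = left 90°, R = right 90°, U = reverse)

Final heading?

Start: South
  R (right (90° clockwise)) -> West
  U (U-turn (180°)) -> East
  U (U-turn (180°)) -> West
  R (right (90° clockwise)) -> North
  R (right (90° clockwise)) -> East
  L (left (90° counter-clockwise)) -> North
  U (U-turn (180°)) -> South
  U (U-turn (180°)) -> North
  U (U-turn (180°)) -> South
  L (left (90° counter-clockwise)) -> East
Final: East

Answer: Final heading: East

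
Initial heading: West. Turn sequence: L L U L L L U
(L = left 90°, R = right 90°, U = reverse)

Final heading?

Answer: Final heading: South

Derivation:
Start: West
  L (left (90° counter-clockwise)) -> South
  L (left (90° counter-clockwise)) -> East
  U (U-turn (180°)) -> West
  L (left (90° counter-clockwise)) -> South
  L (left (90° counter-clockwise)) -> East
  L (left (90° counter-clockwise)) -> North
  U (U-turn (180°)) -> South
Final: South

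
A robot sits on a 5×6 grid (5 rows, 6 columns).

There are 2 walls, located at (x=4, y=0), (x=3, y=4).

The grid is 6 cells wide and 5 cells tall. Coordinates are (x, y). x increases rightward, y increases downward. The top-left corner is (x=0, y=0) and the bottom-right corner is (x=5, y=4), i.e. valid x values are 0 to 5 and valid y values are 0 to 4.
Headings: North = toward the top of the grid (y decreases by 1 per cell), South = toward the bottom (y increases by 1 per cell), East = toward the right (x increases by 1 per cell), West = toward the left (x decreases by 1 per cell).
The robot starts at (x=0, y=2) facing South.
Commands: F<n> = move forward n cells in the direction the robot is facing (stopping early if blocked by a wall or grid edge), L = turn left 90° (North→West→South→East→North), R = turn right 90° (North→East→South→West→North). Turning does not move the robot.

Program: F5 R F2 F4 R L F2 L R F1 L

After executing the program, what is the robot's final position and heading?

Start: (x=0, y=2), facing South
  F5: move forward 2/5 (blocked), now at (x=0, y=4)
  R: turn right, now facing West
  F2: move forward 0/2 (blocked), now at (x=0, y=4)
  F4: move forward 0/4 (blocked), now at (x=0, y=4)
  R: turn right, now facing North
  L: turn left, now facing West
  F2: move forward 0/2 (blocked), now at (x=0, y=4)
  L: turn left, now facing South
  R: turn right, now facing West
  F1: move forward 0/1 (blocked), now at (x=0, y=4)
  L: turn left, now facing South
Final: (x=0, y=4), facing South

Answer: Final position: (x=0, y=4), facing South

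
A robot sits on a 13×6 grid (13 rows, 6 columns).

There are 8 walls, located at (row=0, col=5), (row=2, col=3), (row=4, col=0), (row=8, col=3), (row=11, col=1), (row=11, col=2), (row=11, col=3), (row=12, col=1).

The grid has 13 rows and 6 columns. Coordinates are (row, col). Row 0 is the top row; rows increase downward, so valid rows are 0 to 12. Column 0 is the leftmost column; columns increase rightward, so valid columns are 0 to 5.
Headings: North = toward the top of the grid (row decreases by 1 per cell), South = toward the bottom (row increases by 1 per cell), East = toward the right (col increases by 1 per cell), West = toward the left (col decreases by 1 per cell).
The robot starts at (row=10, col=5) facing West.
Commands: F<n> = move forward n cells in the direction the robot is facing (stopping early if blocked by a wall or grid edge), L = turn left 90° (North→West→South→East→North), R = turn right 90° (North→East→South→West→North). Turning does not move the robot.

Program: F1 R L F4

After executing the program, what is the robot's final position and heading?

Answer: Final position: (row=10, col=0), facing West

Derivation:
Start: (row=10, col=5), facing West
  F1: move forward 1, now at (row=10, col=4)
  R: turn right, now facing North
  L: turn left, now facing West
  F4: move forward 4, now at (row=10, col=0)
Final: (row=10, col=0), facing West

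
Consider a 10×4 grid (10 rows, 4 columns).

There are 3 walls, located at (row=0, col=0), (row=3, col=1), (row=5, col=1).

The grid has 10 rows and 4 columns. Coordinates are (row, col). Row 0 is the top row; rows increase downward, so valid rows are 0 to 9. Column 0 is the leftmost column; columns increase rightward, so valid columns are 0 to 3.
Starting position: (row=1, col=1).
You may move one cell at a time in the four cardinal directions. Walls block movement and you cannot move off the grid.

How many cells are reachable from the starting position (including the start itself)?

Answer: Reachable cells: 37

Derivation:
BFS flood-fill from (row=1, col=1):
  Distance 0: (row=1, col=1)
  Distance 1: (row=0, col=1), (row=1, col=0), (row=1, col=2), (row=2, col=1)
  Distance 2: (row=0, col=2), (row=1, col=3), (row=2, col=0), (row=2, col=2)
  Distance 3: (row=0, col=3), (row=2, col=3), (row=3, col=0), (row=3, col=2)
  Distance 4: (row=3, col=3), (row=4, col=0), (row=4, col=2)
  Distance 5: (row=4, col=1), (row=4, col=3), (row=5, col=0), (row=5, col=2)
  Distance 6: (row=5, col=3), (row=6, col=0), (row=6, col=2)
  Distance 7: (row=6, col=1), (row=6, col=3), (row=7, col=0), (row=7, col=2)
  Distance 8: (row=7, col=1), (row=7, col=3), (row=8, col=0), (row=8, col=2)
  Distance 9: (row=8, col=1), (row=8, col=3), (row=9, col=0), (row=9, col=2)
  Distance 10: (row=9, col=1), (row=9, col=3)
Total reachable: 37 (grid has 37 open cells total)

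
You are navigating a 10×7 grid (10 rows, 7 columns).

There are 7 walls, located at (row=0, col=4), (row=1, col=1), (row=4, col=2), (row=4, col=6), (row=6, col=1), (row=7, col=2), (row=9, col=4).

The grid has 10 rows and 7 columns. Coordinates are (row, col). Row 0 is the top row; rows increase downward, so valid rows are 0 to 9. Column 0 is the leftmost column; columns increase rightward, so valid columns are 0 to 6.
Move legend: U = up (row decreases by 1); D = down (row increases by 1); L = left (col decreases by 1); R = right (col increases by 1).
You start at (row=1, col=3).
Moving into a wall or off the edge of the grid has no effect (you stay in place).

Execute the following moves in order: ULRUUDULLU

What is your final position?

Start: (row=1, col=3)
  U (up): (row=1, col=3) -> (row=0, col=3)
  L (left): (row=0, col=3) -> (row=0, col=2)
  R (right): (row=0, col=2) -> (row=0, col=3)
  U (up): blocked, stay at (row=0, col=3)
  U (up): blocked, stay at (row=0, col=3)
  D (down): (row=0, col=3) -> (row=1, col=3)
  U (up): (row=1, col=3) -> (row=0, col=3)
  L (left): (row=0, col=3) -> (row=0, col=2)
  L (left): (row=0, col=2) -> (row=0, col=1)
  U (up): blocked, stay at (row=0, col=1)
Final: (row=0, col=1)

Answer: Final position: (row=0, col=1)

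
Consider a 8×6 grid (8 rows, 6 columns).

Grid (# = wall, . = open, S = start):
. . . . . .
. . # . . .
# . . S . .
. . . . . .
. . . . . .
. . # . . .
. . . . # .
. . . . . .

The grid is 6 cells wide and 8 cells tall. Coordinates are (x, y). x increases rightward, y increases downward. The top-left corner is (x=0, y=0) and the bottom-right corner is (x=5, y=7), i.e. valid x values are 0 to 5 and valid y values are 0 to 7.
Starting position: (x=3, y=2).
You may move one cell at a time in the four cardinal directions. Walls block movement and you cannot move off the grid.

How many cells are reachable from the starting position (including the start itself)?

Answer: Reachable cells: 44

Derivation:
BFS flood-fill from (x=3, y=2):
  Distance 0: (x=3, y=2)
  Distance 1: (x=3, y=1), (x=2, y=2), (x=4, y=2), (x=3, y=3)
  Distance 2: (x=3, y=0), (x=4, y=1), (x=1, y=2), (x=5, y=2), (x=2, y=3), (x=4, y=3), (x=3, y=4)
  Distance 3: (x=2, y=0), (x=4, y=0), (x=1, y=1), (x=5, y=1), (x=1, y=3), (x=5, y=3), (x=2, y=4), (x=4, y=4), (x=3, y=5)
  Distance 4: (x=1, y=0), (x=5, y=0), (x=0, y=1), (x=0, y=3), (x=1, y=4), (x=5, y=4), (x=4, y=5), (x=3, y=6)
  Distance 5: (x=0, y=0), (x=0, y=4), (x=1, y=5), (x=5, y=5), (x=2, y=6), (x=3, y=7)
  Distance 6: (x=0, y=5), (x=1, y=6), (x=5, y=6), (x=2, y=7), (x=4, y=7)
  Distance 7: (x=0, y=6), (x=1, y=7), (x=5, y=7)
  Distance 8: (x=0, y=7)
Total reachable: 44 (grid has 44 open cells total)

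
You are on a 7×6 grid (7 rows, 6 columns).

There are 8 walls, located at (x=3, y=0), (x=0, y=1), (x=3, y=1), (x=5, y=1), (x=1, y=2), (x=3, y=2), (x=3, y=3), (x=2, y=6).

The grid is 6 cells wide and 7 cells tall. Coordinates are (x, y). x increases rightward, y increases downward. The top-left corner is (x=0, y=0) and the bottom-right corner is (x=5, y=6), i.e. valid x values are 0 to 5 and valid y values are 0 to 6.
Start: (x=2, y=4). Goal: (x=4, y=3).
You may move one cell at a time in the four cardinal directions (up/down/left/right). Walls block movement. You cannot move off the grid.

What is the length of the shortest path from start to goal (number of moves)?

BFS from (x=2, y=4) until reaching (x=4, y=3):
  Distance 0: (x=2, y=4)
  Distance 1: (x=2, y=3), (x=1, y=4), (x=3, y=4), (x=2, y=5)
  Distance 2: (x=2, y=2), (x=1, y=3), (x=0, y=4), (x=4, y=4), (x=1, y=5), (x=3, y=5)
  Distance 3: (x=2, y=1), (x=0, y=3), (x=4, y=3), (x=5, y=4), (x=0, y=5), (x=4, y=5), (x=1, y=6), (x=3, y=6)  <- goal reached here
One shortest path (3 moves): (x=2, y=4) -> (x=3, y=4) -> (x=4, y=4) -> (x=4, y=3)

Answer: Shortest path length: 3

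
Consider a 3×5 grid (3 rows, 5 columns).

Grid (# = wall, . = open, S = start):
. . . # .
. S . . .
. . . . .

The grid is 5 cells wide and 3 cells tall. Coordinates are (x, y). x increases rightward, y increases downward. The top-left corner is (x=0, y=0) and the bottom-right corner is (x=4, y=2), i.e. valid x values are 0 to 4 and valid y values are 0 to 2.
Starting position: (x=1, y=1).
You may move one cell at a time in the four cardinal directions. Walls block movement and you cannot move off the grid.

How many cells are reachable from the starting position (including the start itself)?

BFS flood-fill from (x=1, y=1):
  Distance 0: (x=1, y=1)
  Distance 1: (x=1, y=0), (x=0, y=1), (x=2, y=1), (x=1, y=2)
  Distance 2: (x=0, y=0), (x=2, y=0), (x=3, y=1), (x=0, y=2), (x=2, y=2)
  Distance 3: (x=4, y=1), (x=3, y=2)
  Distance 4: (x=4, y=0), (x=4, y=2)
Total reachable: 14 (grid has 14 open cells total)

Answer: Reachable cells: 14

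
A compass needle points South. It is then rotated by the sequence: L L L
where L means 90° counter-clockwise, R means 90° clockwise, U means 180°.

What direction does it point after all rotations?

Start: South
  L (left (90° counter-clockwise)) -> East
  L (left (90° counter-clockwise)) -> North
  L (left (90° counter-clockwise)) -> West
Final: West

Answer: Final heading: West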